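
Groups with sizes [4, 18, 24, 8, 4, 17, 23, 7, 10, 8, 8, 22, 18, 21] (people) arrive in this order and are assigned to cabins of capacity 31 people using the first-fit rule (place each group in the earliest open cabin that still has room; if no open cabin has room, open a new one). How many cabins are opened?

8

  4 → cabin 1 (new)  [load 4/31]
  18 → cabin 1  [load 22/31]
  24 → cabin 2 (new)  [load 24/31]
  8 → cabin 1  [load 30/31]
  4 → cabin 2  [load 28/31]
  17 → cabin 3 (new)  [load 17/31]
  23 → cabin 4 (new)  [load 23/31]
  7 → cabin 3  [load 24/31]
  10 → cabin 5 (new)  [load 10/31]
  8 → cabin 4  [load 31/31]
  8 → cabin 5  [load 18/31]
  22 → cabin 6 (new)  [load 22/31]
  18 → cabin 7 (new)  [load 18/31]
  21 → cabin 8 (new)  [load 21/31]
8 cabins opened.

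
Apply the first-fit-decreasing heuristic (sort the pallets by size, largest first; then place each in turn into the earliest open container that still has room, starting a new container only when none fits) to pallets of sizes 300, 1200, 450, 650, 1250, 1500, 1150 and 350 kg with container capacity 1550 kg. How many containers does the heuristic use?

5

Sorted descending: 1500, 1250, 1200, 1150, 650, 450, 350, 300.
  1500 → container 1 (new)  [load 1500/1550]
  1250 → container 2 (new)  [load 1250/1550]
  1200 → container 3 (new)  [load 1200/1550]
  1150 → container 4 (new)  [load 1150/1550]
  650 → container 5 (new)  [load 650/1550]
  450 → container 5  [load 1100/1550]
  350 → container 3  [load 1550/1550]
  300 → container 2  [load 1550/1550]
5 containers opened.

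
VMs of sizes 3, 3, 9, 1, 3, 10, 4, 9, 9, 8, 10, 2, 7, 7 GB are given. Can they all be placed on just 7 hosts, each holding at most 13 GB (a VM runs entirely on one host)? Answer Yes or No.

Total = 85 GB; ⌈85/13⌉ = 7.
8 VMs each exceed half the capacity and cannot share a host, forcing at least 8 hosts.
At least 8 hosts are required, but only 7 are allowed.

No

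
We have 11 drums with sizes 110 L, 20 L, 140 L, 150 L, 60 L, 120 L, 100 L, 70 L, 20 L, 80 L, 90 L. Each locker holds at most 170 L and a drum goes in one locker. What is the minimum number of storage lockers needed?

Total = 150 + 140 + 120 + 110 + 100 + 90 + 80 + 70 + 60 + 20 + 20 = 960 L.
Lower bound: ⌈960/170⌉ = 6 storage lockers.
A packing using 6 storage lockers:
  locker 1: 150 + 20 = 170
  locker 2: 140 + 20 = 160
  locker 3: 120 = 120
  locker 4: 110 + 60 = 170
  locker 5: 100 + 70 = 170
  locker 6: 90 + 80 = 170
This matches the lower bound, so 6 is optimal.

6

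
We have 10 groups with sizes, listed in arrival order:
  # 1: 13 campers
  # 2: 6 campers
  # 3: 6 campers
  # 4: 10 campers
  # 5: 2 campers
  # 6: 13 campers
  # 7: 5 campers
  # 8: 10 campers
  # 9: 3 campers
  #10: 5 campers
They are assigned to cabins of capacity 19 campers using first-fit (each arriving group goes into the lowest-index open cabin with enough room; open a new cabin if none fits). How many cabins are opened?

4

  13 → cabin 1 (new)  [load 13/19]
  6 → cabin 1  [load 19/19]
  6 → cabin 2 (new)  [load 6/19]
  10 → cabin 2  [load 16/19]
  2 → cabin 2  [load 18/19]
  13 → cabin 3 (new)  [load 13/19]
  5 → cabin 3  [load 18/19]
  10 → cabin 4 (new)  [load 10/19]
  3 → cabin 4  [load 13/19]
  5 → cabin 4  [load 18/19]
4 cabins opened.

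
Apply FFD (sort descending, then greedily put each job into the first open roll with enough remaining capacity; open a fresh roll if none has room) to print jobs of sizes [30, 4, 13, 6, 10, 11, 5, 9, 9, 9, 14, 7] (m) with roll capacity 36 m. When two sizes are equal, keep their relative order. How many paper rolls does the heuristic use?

Sorted descending: 30, 14, 13, 11, 10, 9, 9, 9, 7, 6, 5, 4.
  30 → roll 1 (new)  [load 30/36]
  14 → roll 2 (new)  [load 14/36]
  13 → roll 2  [load 27/36]
  11 → roll 3 (new)  [load 11/36]
  10 → roll 3  [load 21/36]
  9 → roll 2  [load 36/36]
  9 → roll 3  [load 30/36]
  9 → roll 4 (new)  [load 9/36]
  7 → roll 4  [load 16/36]
  6 → roll 1  [load 36/36]
  5 → roll 3  [load 35/36]
  4 → roll 4  [load 20/36]
4 paper rolls opened.

4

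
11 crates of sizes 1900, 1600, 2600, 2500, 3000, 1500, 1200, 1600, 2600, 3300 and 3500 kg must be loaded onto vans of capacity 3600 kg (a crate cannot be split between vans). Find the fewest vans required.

9

Total = 3500 + 3300 + 3000 + 2600 + 2600 + 2500 + 1900 + 1600 + 1600 + 1500 + 1200 = 25300 kg.
Lower bound: ⌈25300/3600⌉ = 8 vans.
A packing using 9 vans:
  van 1: 3500 = 3500
  van 2: 3300 = 3300
  van 3: 3000 = 3000
  van 4: 2600 = 2600
  van 5: 2600 = 2600
  van 6: 2500 = 2500
  van 7: 1900 + 1600 = 3500
  van 8: 1600 + 1500 = 3100
  van 9: 1200 = 1200
No arrangement into 8 vans stays within capacity, so 9 is optimal.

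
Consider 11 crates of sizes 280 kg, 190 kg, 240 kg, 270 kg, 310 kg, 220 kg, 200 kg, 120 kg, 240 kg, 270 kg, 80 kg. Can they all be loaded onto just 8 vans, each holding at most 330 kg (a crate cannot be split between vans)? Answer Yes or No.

No

Total = 2420 kg; ⌈2420/330⌉ = 8.
9 crates each exceed half the capacity and cannot share a van, forcing at least 9 vans.
At least 9 vans are required, but only 8 are allowed.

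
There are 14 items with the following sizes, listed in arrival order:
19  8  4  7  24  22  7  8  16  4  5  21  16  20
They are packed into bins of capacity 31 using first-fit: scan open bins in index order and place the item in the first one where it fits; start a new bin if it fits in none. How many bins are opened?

7

  19 → bin 1 (new)  [load 19/31]
  8 → bin 1  [load 27/31]
  4 → bin 1  [load 31/31]
  7 → bin 2 (new)  [load 7/31]
  24 → bin 2  [load 31/31]
  22 → bin 3 (new)  [load 22/31]
  7 → bin 3  [load 29/31]
  8 → bin 4 (new)  [load 8/31]
  16 → bin 4  [load 24/31]
  4 → bin 4  [load 28/31]
  5 → bin 5 (new)  [load 5/31]
  21 → bin 5  [load 26/31]
  16 → bin 6 (new)  [load 16/31]
  20 → bin 7 (new)  [load 20/31]
7 bins opened.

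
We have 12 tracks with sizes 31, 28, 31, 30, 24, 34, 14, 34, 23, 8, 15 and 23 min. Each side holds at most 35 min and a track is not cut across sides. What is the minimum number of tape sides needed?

Total = 34 + 34 + 31 + 31 + 30 + 28 + 24 + 23 + 23 + 15 + 14 + 8 = 295 min.
Lower bound: ⌈295/35⌉ = 9 tape sides.
A packing using 10 tape sides:
  side 1: 34 = 34
  side 2: 34 = 34
  side 3: 31 = 31
  side 4: 31 = 31
  side 5: 30 = 30
  side 6: 28 = 28
  side 7: 24 + 8 = 32
  side 8: 23 = 23
  side 9: 23 = 23
  side 10: 15 + 14 = 29
No arrangement into 9 tape sides stays within capacity, so 10 is optimal.

10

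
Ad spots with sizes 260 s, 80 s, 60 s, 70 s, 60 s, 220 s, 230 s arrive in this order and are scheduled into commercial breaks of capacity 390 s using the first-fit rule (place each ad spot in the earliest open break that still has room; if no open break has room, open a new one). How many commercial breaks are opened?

  260 → break 1 (new)  [load 260/390]
  80 → break 1  [load 340/390]
  60 → break 2 (new)  [load 60/390]
  70 → break 2  [load 130/390]
  60 → break 2  [load 190/390]
  220 → break 3 (new)  [load 220/390]
  230 → break 4 (new)  [load 230/390]
4 commercial breaks opened.

4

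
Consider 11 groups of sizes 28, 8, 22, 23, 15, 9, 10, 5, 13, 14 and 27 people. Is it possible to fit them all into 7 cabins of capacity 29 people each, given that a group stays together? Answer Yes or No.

A valid assignment using 7 cabins:
  cabin 1: 28 = 28
  cabin 2: 27 = 27
  cabin 3: 23 + 5 = 28
  cabin 4: 22 = 22
  cabin 5: 15 + 14 = 29
  cabin 6: 13 + 10 = 23
  cabin 7: 9 + 8 = 17
Every load is within 29 people, so 7 cabins suffice.

Yes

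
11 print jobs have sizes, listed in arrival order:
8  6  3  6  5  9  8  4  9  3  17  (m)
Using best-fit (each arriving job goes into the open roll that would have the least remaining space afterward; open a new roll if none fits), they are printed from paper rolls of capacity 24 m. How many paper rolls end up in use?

  8 → roll 1 (new)  [load 8/24]
  6 → roll 1  [load 14/24]
  3 → roll 1  [load 17/24]
  6 → roll 1  [load 23/24]
  5 → roll 2 (new)  [load 5/24]
  9 → roll 2  [load 14/24]
  8 → roll 2  [load 22/24]
  4 → roll 3 (new)  [load 4/24]
  9 → roll 3  [load 13/24]
  3 → roll 3  [load 16/24]
  17 → roll 4 (new)  [load 17/24]
4 paper rolls opened.

4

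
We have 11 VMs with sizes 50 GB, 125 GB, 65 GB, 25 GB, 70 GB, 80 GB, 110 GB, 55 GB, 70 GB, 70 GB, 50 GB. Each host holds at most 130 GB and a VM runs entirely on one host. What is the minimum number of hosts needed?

7

Total = 125 + 110 + 80 + 70 + 70 + 70 + 65 + 55 + 50 + 50 + 25 = 770 GB.
Lower bound: ⌈770/130⌉ = 6 hosts.
A packing using 7 hosts:
  host 1: 125 = 125
  host 2: 110 = 110
  host 3: 80 + 50 = 130
  host 4: 70 + 55 = 125
  host 5: 70 + 50 = 120
  host 6: 70 + 25 = 95
  host 7: 65 = 65
No arrangement into 6 hosts stays within capacity, so 7 is optimal.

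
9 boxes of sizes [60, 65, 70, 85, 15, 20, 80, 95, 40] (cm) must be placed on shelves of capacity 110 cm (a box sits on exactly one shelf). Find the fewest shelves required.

Total = 95 + 85 + 80 + 70 + 65 + 60 + 40 + 20 + 15 = 530 cm.
Lower bound: ⌈530/110⌉ = 5 shelves.
Also, 6 boxes each exceed 55 cm, and no two of those can share a shelf, so at least 6 shelves are needed.
A packing using 6 shelves:
  shelf 1: 95 + 15 = 110
  shelf 2: 85 + 20 = 105
  shelf 3: 80 = 80
  shelf 4: 70 + 40 = 110
  shelf 5: 65 = 65
  shelf 6: 60 = 60
This matches the lower bound, so 6 is optimal.

6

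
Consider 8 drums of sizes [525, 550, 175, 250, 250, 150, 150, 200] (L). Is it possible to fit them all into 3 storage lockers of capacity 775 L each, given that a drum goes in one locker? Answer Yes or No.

A valid assignment using 3 storage lockers:
  locker 1: 550 + 200 = 750
  locker 2: 525 + 250 = 775
  locker 3: 250 + 175 + 150 + 150 = 725
Every load is within 775 L, so 3 storage lockers suffice.

Yes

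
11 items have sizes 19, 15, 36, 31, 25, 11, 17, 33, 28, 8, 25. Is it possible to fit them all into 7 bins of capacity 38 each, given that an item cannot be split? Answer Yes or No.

No

Total = 248; ⌈248/38⌉ = 7.
The bound of 7 does not rule out 7, but exhaustive search shows no assignment into 7 bins of capacity 38 exists — the minimum is 8.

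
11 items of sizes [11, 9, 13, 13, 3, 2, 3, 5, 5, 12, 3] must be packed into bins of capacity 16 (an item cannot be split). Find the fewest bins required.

5

Total = 13 + 13 + 12 + 11 + 9 + 5 + 5 + 3 + 3 + 3 + 2 = 79.
Lower bound: ⌈79/16⌉ = 5 bins.
A packing using 5 bins:
  bin 1: 13 + 3 = 16
  bin 2: 13 + 3 = 16
  bin 3: 12 + 3 = 15
  bin 4: 11 + 5 = 16
  bin 5: 9 + 5 + 2 = 16
This matches the lower bound, so 5 is optimal.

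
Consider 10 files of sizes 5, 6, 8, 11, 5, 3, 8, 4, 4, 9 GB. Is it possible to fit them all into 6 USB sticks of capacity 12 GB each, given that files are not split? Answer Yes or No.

Yes

A valid assignment using 6 USB sticks:
  USB stick 1: 11 = 11
  USB stick 2: 9 + 3 = 12
  USB stick 3: 8 + 4 = 12
  USB stick 4: 8 + 4 = 12
  USB stick 5: 6 + 5 = 11
  USB stick 6: 5 = 5
Every load is within 12 GB, so 6 USB sticks suffice.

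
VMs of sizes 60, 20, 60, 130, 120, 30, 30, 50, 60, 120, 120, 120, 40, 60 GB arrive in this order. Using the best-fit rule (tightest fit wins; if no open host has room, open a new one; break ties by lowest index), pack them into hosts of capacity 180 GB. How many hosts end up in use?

6

  60 → host 1 (new)  [load 60/180]
  20 → host 1  [load 80/180]
  60 → host 1  [load 140/180]
  130 → host 2 (new)  [load 130/180]
  120 → host 3 (new)  [load 120/180]
  30 → host 1  [load 170/180]
  30 → host 2  [load 160/180]
  50 → host 3  [load 170/180]
  60 → host 4 (new)  [load 60/180]
  120 → host 4  [load 180/180]
  120 → host 5 (new)  [load 120/180]
  120 → host 6 (new)  [load 120/180]
  40 → host 5  [load 160/180]
  60 → host 6  [load 180/180]
6 hosts opened.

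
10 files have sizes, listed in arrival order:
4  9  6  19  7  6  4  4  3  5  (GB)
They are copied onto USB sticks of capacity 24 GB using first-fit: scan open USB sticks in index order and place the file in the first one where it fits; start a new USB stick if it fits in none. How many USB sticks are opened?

  4 → USB stick 1 (new)  [load 4/24]
  9 → USB stick 1  [load 13/24]
  6 → USB stick 1  [load 19/24]
  19 → USB stick 2 (new)  [load 19/24]
  7 → USB stick 3 (new)  [load 7/24]
  6 → USB stick 3  [load 13/24]
  4 → USB stick 1  [load 23/24]
  4 → USB stick 2  [load 23/24]
  3 → USB stick 3  [load 16/24]
  5 → USB stick 3  [load 21/24]
3 USB sticks opened.

3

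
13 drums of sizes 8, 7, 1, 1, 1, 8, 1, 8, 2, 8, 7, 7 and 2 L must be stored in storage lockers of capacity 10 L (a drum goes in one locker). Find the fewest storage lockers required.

7

Total = 8 + 8 + 8 + 8 + 7 + 7 + 7 + 2 + 2 + 1 + 1 + 1 + 1 = 61 L.
Lower bound: ⌈61/10⌉ = 7 storage lockers.
A packing using 7 storage lockers:
  locker 1: 8 + 2 = 10
  locker 2: 8 + 2 = 10
  locker 3: 8 + 1 + 1 = 10
  locker 4: 8 + 1 + 1 = 10
  locker 5: 7 = 7
  locker 6: 7 = 7
  locker 7: 7 = 7
This matches the lower bound, so 7 is optimal.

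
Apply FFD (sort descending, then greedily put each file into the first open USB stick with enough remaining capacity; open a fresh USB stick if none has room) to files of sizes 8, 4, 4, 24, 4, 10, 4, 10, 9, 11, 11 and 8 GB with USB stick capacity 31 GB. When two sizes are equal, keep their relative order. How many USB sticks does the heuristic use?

Sorted descending: 24, 11, 11, 10, 10, 9, 8, 8, 4, 4, 4, 4.
  24 → USB stick 1 (new)  [load 24/31]
  11 → USB stick 2 (new)  [load 11/31]
  11 → USB stick 2  [load 22/31]
  10 → USB stick 3 (new)  [load 10/31]
  10 → USB stick 3  [load 20/31]
  9 → USB stick 2  [load 31/31]
  8 → USB stick 3  [load 28/31]
  8 → USB stick 4 (new)  [load 8/31]
  4 → USB stick 1  [load 28/31]
  4 → USB stick 4  [load 12/31]
  4 → USB stick 4  [load 16/31]
  4 → USB stick 4  [load 20/31]
4 USB sticks opened.

4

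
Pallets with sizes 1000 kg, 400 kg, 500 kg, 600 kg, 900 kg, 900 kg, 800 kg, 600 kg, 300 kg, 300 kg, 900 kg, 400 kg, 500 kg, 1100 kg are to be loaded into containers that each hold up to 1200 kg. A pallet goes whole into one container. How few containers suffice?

Total = 1100 + 1000 + 900 + 900 + 900 + 800 + 600 + 600 + 500 + 500 + 400 + 400 + 300 + 300 = 9200 kg.
Lower bound: ⌈9200/1200⌉ = 8 containers.
A packing using 9 containers:
  container 1: 1100 = 1100
  container 2: 1000 = 1000
  container 3: 900 + 300 = 1200
  container 4: 900 + 300 = 1200
  container 5: 900 = 900
  container 6: 800 + 400 = 1200
  container 7: 600 + 600 = 1200
  container 8: 500 + 500 = 1000
  container 9: 400 = 400
No arrangement into 8 containers stays within capacity, so 9 is optimal.

9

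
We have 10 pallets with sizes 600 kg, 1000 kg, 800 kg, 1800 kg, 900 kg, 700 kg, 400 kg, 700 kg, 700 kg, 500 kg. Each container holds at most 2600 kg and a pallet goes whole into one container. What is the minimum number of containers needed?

Total = 1800 + 1000 + 900 + 800 + 700 + 700 + 700 + 600 + 500 + 400 = 8100 kg.
Lower bound: ⌈8100/2600⌉ = 4 containers.
A packing using 4 containers:
  container 1: 1800 + 800 = 2600
  container 2: 1000 + 900 + 700 = 2600
  container 3: 700 + 700 + 600 + 500 = 2500
  container 4: 400 = 400
This matches the lower bound, so 4 is optimal.

4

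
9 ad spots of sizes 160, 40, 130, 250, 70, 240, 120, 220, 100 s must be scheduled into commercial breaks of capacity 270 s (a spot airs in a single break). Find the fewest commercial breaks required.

Total = 250 + 240 + 220 + 160 + 130 + 120 + 100 + 70 + 40 = 1330 s.
Lower bound: ⌈1330/270⌉ = 5 commercial breaks.
A packing using 6 commercial breaks:
  break 1: 250 = 250
  break 2: 240 = 240
  break 3: 220 + 40 = 260
  break 4: 160 + 100 = 260
  break 5: 130 + 120 = 250
  break 6: 70 = 70
No arrangement into 5 commercial breaks stays within capacity, so 6 is optimal.

6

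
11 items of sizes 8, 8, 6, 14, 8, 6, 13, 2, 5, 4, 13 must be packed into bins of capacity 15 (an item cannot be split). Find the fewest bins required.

Total = 14 + 13 + 13 + 8 + 8 + 8 + 6 + 6 + 5 + 4 + 2 = 87.
Lower bound: ⌈87/15⌉ = 6 bins.
A packing using 7 bins:
  bin 1: 14 = 14
  bin 2: 13 + 2 = 15
  bin 3: 13 = 13
  bin 4: 8 + 6 = 14
  bin 5: 8 + 6 = 14
  bin 6: 8 + 5 = 13
  bin 7: 4 = 4
No arrangement into 6 bins stays within capacity, so 7 is optimal.

7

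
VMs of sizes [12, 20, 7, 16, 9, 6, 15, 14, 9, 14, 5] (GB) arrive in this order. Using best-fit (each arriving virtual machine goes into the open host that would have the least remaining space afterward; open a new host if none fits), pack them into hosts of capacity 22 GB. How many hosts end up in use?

  12 → host 1 (new)  [load 12/22]
  20 → host 2 (new)  [load 20/22]
  7 → host 1  [load 19/22]
  16 → host 3 (new)  [load 16/22]
  9 → host 4 (new)  [load 9/22]
  6 → host 3  [load 22/22]
  15 → host 5 (new)  [load 15/22]
  14 → host 6 (new)  [load 14/22]
  9 → host 4  [load 18/22]
  14 → host 7 (new)  [load 14/22]
  5 → host 5  [load 20/22]
7 hosts opened.

7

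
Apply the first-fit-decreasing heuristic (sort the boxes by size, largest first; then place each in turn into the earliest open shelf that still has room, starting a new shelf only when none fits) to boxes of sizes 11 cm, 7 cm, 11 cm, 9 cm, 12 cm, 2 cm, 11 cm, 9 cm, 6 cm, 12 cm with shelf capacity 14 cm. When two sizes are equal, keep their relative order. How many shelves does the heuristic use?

8

Sorted descending: 12, 12, 11, 11, 11, 9, 9, 7, 6, 2.
  12 → shelf 1 (new)  [load 12/14]
  12 → shelf 2 (new)  [load 12/14]
  11 → shelf 3 (new)  [load 11/14]
  11 → shelf 4 (new)  [load 11/14]
  11 → shelf 5 (new)  [load 11/14]
  9 → shelf 6 (new)  [load 9/14]
  9 → shelf 7 (new)  [load 9/14]
  7 → shelf 8 (new)  [load 7/14]
  6 → shelf 8  [load 13/14]
  2 → shelf 1  [load 14/14]
8 shelves opened.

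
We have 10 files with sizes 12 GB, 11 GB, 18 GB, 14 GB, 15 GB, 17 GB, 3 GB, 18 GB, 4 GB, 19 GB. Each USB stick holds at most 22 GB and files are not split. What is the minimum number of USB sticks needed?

8

Total = 19 + 18 + 18 + 17 + 15 + 14 + 12 + 11 + 4 + 3 = 131 GB.
Lower bound: ⌈131/22⌉ = 6 USB sticks.
Also, 7 files each exceed 11 GB, and no two of those can share a USB stick, so at least 7 USB sticks are needed.
A packing using 8 USB sticks:
  USB stick 1: 19 + 3 = 22
  USB stick 2: 18 + 4 = 22
  USB stick 3: 18 = 18
  USB stick 4: 17 = 17
  USB stick 5: 15 = 15
  USB stick 6: 14 = 14
  USB stick 7: 12 = 12
  USB stick 8: 11 = 11
No arrangement into 7 USB sticks stays within capacity, so 8 is optimal.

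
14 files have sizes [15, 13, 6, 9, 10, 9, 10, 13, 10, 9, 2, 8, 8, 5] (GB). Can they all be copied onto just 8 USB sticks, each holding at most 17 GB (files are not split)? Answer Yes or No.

Total = 127 GB; ⌈127/17⌉ = 8.
9 files each exceed half the capacity and cannot share a USB stick, forcing at least 9 USB sticks.
At least 9 USB sticks are required, but only 8 are allowed.

No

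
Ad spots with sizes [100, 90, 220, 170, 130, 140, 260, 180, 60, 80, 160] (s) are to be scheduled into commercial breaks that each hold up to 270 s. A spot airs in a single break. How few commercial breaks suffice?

7

Total = 260 + 220 + 180 + 170 + 160 + 140 + 130 + 100 + 90 + 80 + 60 = 1590 s.
Lower bound: ⌈1590/270⌉ = 6 commercial breaks.
A packing using 7 commercial breaks:
  break 1: 260 = 260
  break 2: 220 = 220
  break 3: 180 + 90 = 270
  break 4: 170 + 100 = 270
  break 5: 160 + 80 = 240
  break 6: 140 + 130 = 270
  break 7: 60 = 60
No arrangement into 6 commercial breaks stays within capacity, so 7 is optimal.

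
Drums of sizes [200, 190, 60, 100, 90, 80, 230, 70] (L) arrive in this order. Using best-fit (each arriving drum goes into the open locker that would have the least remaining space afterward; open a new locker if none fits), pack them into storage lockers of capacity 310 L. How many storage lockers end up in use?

  200 → locker 1 (new)  [load 200/310]
  190 → locker 2 (new)  [load 190/310]
  60 → locker 1  [load 260/310]
  100 → locker 2  [load 290/310]
  90 → locker 3 (new)  [load 90/310]
  80 → locker 3  [load 170/310]
  230 → locker 4 (new)  [load 230/310]
  70 → locker 4  [load 300/310]
4 storage lockers opened.

4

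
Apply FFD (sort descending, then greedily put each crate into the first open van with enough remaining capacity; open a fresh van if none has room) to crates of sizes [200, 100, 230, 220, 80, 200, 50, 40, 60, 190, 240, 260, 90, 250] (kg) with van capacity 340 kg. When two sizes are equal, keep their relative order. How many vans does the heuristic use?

8

Sorted descending: 260, 250, 240, 230, 220, 200, 200, 190, 100, 90, 80, 60, 50, 40.
  260 → van 1 (new)  [load 260/340]
  250 → van 2 (new)  [load 250/340]
  240 → van 3 (new)  [load 240/340]
  230 → van 4 (new)  [load 230/340]
  220 → van 5 (new)  [load 220/340]
  200 → van 6 (new)  [load 200/340]
  200 → van 7 (new)  [load 200/340]
  190 → van 8 (new)  [load 190/340]
  100 → van 3  [load 340/340]
  90 → van 2  [load 340/340]
  80 → van 1  [load 340/340]
  60 → van 4  [load 290/340]
  50 → van 4  [load 340/340]
  40 → van 5  [load 260/340]
8 vans opened.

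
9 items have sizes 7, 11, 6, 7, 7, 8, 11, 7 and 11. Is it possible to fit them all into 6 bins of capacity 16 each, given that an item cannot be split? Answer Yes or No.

A valid assignment using 6 bins:
  bin 1: 11 = 11
  bin 2: 11 = 11
  bin 3: 11 = 11
  bin 4: 8 + 7 = 15
  bin 5: 7 + 7 = 14
  bin 6: 7 + 6 = 13
Every load is within 16, so 6 bins suffice.

Yes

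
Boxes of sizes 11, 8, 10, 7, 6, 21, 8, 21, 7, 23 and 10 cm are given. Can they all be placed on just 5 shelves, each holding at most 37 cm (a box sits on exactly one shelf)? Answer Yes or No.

Yes

A valid assignment using 4 shelves:
  shelf 1: 23 + 11 = 34
  shelf 2: 21 + 10 + 6 = 37
  shelf 3: 21 + 10 = 31
  shelf 4: 8 + 8 + 7 + 7 = 30
That uses only 4 ≤ 5, so 5 shelves are enough.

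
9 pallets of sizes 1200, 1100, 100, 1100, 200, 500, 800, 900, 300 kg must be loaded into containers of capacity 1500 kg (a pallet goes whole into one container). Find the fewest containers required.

5

Total = 1200 + 1100 + 1100 + 900 + 800 + 500 + 300 + 200 + 100 = 6200 kg.
Lower bound: ⌈6200/1500⌉ = 5 containers.
A packing using 5 containers:
  container 1: 1200 + 300 = 1500
  container 2: 1100 + 200 + 100 = 1400
  container 3: 1100 = 1100
  container 4: 900 + 500 = 1400
  container 5: 800 = 800
This matches the lower bound, so 5 is optimal.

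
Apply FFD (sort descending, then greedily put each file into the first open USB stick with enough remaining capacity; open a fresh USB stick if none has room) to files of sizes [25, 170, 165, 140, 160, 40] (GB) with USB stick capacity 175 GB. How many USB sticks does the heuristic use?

5

Sorted descending: 170, 165, 160, 140, 40, 25.
  170 → USB stick 1 (new)  [load 170/175]
  165 → USB stick 2 (new)  [load 165/175]
  160 → USB stick 3 (new)  [load 160/175]
  140 → USB stick 4 (new)  [load 140/175]
  40 → USB stick 5 (new)  [load 40/175]
  25 → USB stick 4  [load 165/175]
5 USB sticks opened.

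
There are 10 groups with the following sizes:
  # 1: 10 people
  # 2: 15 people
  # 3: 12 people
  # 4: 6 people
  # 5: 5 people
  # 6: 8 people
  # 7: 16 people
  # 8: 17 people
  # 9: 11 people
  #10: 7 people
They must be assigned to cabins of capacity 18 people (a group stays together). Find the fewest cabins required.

7

Total = 17 + 16 + 15 + 12 + 11 + 10 + 8 + 7 + 6 + 5 = 107 people.
Lower bound: ⌈107/18⌉ = 6 cabins.
A packing using 7 cabins:
  cabin 1: 17 = 17
  cabin 2: 16 = 16
  cabin 3: 15 = 15
  cabin 4: 12 + 6 = 18
  cabin 5: 11 + 7 = 18
  cabin 6: 10 + 8 = 18
  cabin 7: 5 = 5
No arrangement into 6 cabins stays within capacity, so 7 is optimal.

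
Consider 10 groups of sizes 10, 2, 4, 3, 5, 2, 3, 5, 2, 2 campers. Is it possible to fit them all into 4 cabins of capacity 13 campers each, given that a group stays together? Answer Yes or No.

A valid assignment using 3 cabins:
  cabin 1: 10 + 3 = 13
  cabin 2: 5 + 5 + 3 = 13
  cabin 3: 4 + 2 + 2 + 2 + 2 = 12
That uses only 3 ≤ 4, so 4 cabins are enough.

Yes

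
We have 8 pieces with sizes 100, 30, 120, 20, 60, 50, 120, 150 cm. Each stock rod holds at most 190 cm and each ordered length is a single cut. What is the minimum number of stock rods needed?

Total = 150 + 120 + 120 + 100 + 60 + 50 + 30 + 20 = 650 cm.
Lower bound: ⌈650/190⌉ = 4 stock rods.
A packing using 4 stock rods:
  stock rod 1: 150 + 30 = 180
  stock rod 2: 120 + 60 = 180
  stock rod 3: 120 + 50 + 20 = 190
  stock rod 4: 100 = 100
This matches the lower bound, so 4 is optimal.

4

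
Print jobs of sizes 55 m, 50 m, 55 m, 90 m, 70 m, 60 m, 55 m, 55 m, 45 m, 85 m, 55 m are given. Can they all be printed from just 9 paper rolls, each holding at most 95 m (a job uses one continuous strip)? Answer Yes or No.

No

Total = 675 m; ⌈675/95⌉ = 8.
10 print jobs each exceed half the capacity and cannot share a roll, forcing at least 10 paper rolls.
At least 10 paper rolls are required, but only 9 are allowed.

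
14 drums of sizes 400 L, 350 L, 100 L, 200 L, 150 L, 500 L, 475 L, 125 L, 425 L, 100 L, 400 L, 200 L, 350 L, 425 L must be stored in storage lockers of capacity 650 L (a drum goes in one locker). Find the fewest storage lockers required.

8

Total = 500 + 475 + 425 + 425 + 400 + 400 + 350 + 350 + 200 + 200 + 150 + 125 + 100 + 100 = 4200 L.
Lower bound: ⌈4200/650⌉ = 7 storage lockers.
Also, 8 drums each exceed 325 L, and no two of those can share a locker, so at least 8 storage lockers are needed.
A packing using 8 storage lockers:
  locker 1: 500 + 150 = 650
  locker 2: 475 + 125 = 600
  locker 3: 425 + 200 = 625
  locker 4: 425 + 200 = 625
  locker 5: 400 + 100 + 100 = 600
  locker 6: 400 = 400
  locker 7: 350 = 350
  locker 8: 350 = 350
This matches the lower bound, so 8 is optimal.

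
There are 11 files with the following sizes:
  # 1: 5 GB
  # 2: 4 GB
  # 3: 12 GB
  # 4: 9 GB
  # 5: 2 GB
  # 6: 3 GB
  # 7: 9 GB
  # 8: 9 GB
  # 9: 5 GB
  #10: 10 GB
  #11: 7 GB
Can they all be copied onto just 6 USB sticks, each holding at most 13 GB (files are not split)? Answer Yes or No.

No

Total = 75 GB; ⌈75/13⌉ = 6.
The bound of 6 does not rule out 6, but exhaustive search shows no assignment into 6 USB sticks of capacity 13 GB exists — the minimum is 7.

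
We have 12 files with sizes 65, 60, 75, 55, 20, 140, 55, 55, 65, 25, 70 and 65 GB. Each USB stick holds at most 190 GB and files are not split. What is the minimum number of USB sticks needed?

4

Total = 140 + 75 + 70 + 65 + 65 + 65 + 60 + 55 + 55 + 55 + 25 + 20 = 750 GB.
Lower bound: ⌈750/190⌉ = 4 USB sticks.
A packing using 4 USB sticks:
  USB stick 1: 140 + 25 + 20 = 185
  USB stick 2: 75 + 60 + 55 = 190
  USB stick 3: 70 + 65 + 55 = 190
  USB stick 4: 65 + 65 + 55 = 185
This matches the lower bound, so 4 is optimal.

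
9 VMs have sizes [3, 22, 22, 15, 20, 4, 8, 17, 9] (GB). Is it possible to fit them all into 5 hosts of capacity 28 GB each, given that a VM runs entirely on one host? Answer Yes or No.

Yes

A valid assignment using 5 hosts:
  host 1: 22 + 4 = 26
  host 2: 22 + 3 = 25
  host 3: 20 + 8 = 28
  host 4: 17 + 9 = 26
  host 5: 15 = 15
Every load is within 28 GB, so 5 hosts suffice.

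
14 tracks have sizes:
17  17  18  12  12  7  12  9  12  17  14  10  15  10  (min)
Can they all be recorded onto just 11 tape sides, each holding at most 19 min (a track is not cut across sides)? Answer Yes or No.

No

Total = 182 min; ⌈182/19⌉ = 10.
12 tracks each exceed half the capacity and cannot share a side, forcing at least 12 tape sides.
At least 12 tape sides are required, but only 11 are allowed.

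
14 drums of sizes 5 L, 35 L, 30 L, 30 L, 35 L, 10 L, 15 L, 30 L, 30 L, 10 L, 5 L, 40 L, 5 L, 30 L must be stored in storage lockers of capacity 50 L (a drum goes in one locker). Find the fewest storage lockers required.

Total = 40 + 35 + 35 + 30 + 30 + 30 + 30 + 30 + 15 + 10 + 10 + 5 + 5 + 5 = 310 L.
Lower bound: ⌈310/50⌉ = 7 storage lockers.
Also, 8 drums each exceed 25 L, and no two of those can share a locker, so at least 8 storage lockers are needed.
A packing using 8 storage lockers:
  locker 1: 40 + 10 = 50
  locker 2: 35 + 15 = 50
  locker 3: 35 + 10 + 5 = 50
  locker 4: 30 + 5 + 5 = 40
  locker 5: 30 = 30
  locker 6: 30 = 30
  locker 7: 30 = 30
  locker 8: 30 = 30
This matches the lower bound, so 8 is optimal.

8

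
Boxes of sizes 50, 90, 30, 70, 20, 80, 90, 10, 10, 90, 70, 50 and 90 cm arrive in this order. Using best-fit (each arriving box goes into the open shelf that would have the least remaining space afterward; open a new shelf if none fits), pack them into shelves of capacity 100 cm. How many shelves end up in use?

  50 → shelf 1 (new)  [load 50/100]
  90 → shelf 2 (new)  [load 90/100]
  30 → shelf 1  [load 80/100]
  70 → shelf 3 (new)  [load 70/100]
  20 → shelf 1  [load 100/100]
  80 → shelf 4 (new)  [load 80/100]
  90 → shelf 5 (new)  [load 90/100]
  10 → shelf 2  [load 100/100]
  10 → shelf 5  [load 100/100]
  90 → shelf 6 (new)  [load 90/100]
  70 → shelf 7 (new)  [load 70/100]
  50 → shelf 8 (new)  [load 50/100]
  90 → shelf 9 (new)  [load 90/100]
9 shelves opened.

9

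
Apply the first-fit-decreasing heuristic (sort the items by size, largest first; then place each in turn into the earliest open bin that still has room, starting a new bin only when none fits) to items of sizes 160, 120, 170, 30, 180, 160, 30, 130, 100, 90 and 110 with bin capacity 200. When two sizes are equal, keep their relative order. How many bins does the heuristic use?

Sorted descending: 180, 170, 160, 160, 130, 120, 110, 100, 90, 30, 30.
  180 → bin 1 (new)  [load 180/200]
  170 → bin 2 (new)  [load 170/200]
  160 → bin 3 (new)  [load 160/200]
  160 → bin 4 (new)  [load 160/200]
  130 → bin 5 (new)  [load 130/200]
  120 → bin 6 (new)  [load 120/200]
  110 → bin 7 (new)  [load 110/200]
  100 → bin 8 (new)  [load 100/200]
  90 → bin 7  [load 200/200]
  30 → bin 2  [load 200/200]
  30 → bin 3  [load 190/200]
8 bins opened.

8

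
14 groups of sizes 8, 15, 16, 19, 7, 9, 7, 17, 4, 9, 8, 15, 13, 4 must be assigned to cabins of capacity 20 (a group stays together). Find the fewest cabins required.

9

Total = 19 + 17 + 16 + 15 + 15 + 13 + 9 + 9 + 8 + 8 + 7 + 7 + 4 + 4 = 151.
Lower bound: ⌈151/20⌉ = 8 cabins.
A packing using 9 cabins:
  cabin 1: 19 = 19
  cabin 2: 17 = 17
  cabin 3: 16 + 4 = 20
  cabin 4: 15 + 4 = 19
  cabin 5: 15 = 15
  cabin 6: 13 + 7 = 20
  cabin 7: 9 + 9 = 18
  cabin 8: 8 + 8 = 16
  cabin 9: 7 = 7
No arrangement into 8 cabins stays within capacity, so 9 is optimal.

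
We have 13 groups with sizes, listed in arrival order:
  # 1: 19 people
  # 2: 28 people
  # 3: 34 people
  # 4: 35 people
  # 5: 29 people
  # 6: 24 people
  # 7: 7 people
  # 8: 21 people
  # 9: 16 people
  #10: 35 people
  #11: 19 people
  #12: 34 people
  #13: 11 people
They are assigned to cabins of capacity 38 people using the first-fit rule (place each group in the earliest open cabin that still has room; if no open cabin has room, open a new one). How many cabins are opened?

  19 → cabin 1 (new)  [load 19/38]
  28 → cabin 2 (new)  [load 28/38]
  34 → cabin 3 (new)  [load 34/38]
  35 → cabin 4 (new)  [load 35/38]
  29 → cabin 5 (new)  [load 29/38]
  24 → cabin 6 (new)  [load 24/38]
  7 → cabin 1  [load 26/38]
  21 → cabin 7 (new)  [load 21/38]
  16 → cabin 7  [load 37/38]
  35 → cabin 8 (new)  [load 35/38]
  19 → cabin 9 (new)  [load 19/38]
  34 → cabin 10 (new)  [load 34/38]
  11 → cabin 1  [load 37/38]
10 cabins opened.

10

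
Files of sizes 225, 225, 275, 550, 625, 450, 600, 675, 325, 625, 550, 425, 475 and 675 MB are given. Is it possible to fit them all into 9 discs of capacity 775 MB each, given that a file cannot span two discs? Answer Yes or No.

Total = 6700 MB; ⌈6700/775⌉ = 9.
10 files each exceed half the capacity and cannot share a disc, forcing at least 10 discs.
At least 10 discs are required, but only 9 are allowed.

No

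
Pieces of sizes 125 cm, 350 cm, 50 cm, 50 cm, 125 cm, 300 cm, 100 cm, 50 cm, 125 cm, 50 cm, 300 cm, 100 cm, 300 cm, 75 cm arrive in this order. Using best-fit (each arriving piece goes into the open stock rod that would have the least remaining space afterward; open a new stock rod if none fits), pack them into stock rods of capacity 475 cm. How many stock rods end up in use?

5

  125 → stock rod 1 (new)  [load 125/475]
  350 → stock rod 1  [load 475/475]
  50 → stock rod 2 (new)  [load 50/475]
  50 → stock rod 2  [load 100/475]
  125 → stock rod 2  [load 225/475]
  300 → stock rod 3 (new)  [load 300/475]
  100 → stock rod 3  [load 400/475]
  50 → stock rod 3  [load 450/475]
  125 → stock rod 2  [load 350/475]
  50 → stock rod 2  [load 400/475]
  300 → stock rod 4 (new)  [load 300/475]
  100 → stock rod 4  [load 400/475]
  300 → stock rod 5 (new)  [load 300/475]
  75 → stock rod 2  [load 475/475]
5 stock rods opened.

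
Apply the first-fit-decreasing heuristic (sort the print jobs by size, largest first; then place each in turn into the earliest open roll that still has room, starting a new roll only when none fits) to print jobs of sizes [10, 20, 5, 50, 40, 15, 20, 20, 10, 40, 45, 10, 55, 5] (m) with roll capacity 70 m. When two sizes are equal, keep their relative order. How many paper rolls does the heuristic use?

5

Sorted descending: 55, 50, 45, 40, 40, 20, 20, 20, 15, 10, 10, 10, 5, 5.
  55 → roll 1 (new)  [load 55/70]
  50 → roll 2 (new)  [load 50/70]
  45 → roll 3 (new)  [load 45/70]
  40 → roll 4 (new)  [load 40/70]
  40 → roll 5 (new)  [load 40/70]
  20 → roll 2  [load 70/70]
  20 → roll 3  [load 65/70]
  20 → roll 4  [load 60/70]
  15 → roll 1  [load 70/70]
  10 → roll 4  [load 70/70]
  10 → roll 5  [load 50/70]
  10 → roll 5  [load 60/70]
  5 → roll 3  [load 70/70]
  5 → roll 5  [load 65/70]
5 paper rolls opened.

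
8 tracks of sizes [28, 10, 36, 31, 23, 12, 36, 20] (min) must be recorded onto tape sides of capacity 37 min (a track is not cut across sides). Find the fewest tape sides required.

6

Total = 36 + 36 + 31 + 28 + 23 + 20 + 12 + 10 = 196 min.
Lower bound: ⌈196/37⌉ = 6 tape sides.
A packing using 6 tape sides:
  side 1: 36 = 36
  side 2: 36 = 36
  side 3: 31 = 31
  side 4: 28 = 28
  side 5: 23 + 12 = 35
  side 6: 20 + 10 = 30
This matches the lower bound, so 6 is optimal.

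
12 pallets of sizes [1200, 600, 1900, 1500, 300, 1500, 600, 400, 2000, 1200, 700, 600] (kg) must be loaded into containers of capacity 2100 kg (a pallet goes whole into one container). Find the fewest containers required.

7

Total = 2000 + 1900 + 1500 + 1500 + 1200 + 1200 + 700 + 600 + 600 + 600 + 400 + 300 = 12500 kg.
Lower bound: ⌈12500/2100⌉ = 6 containers.
A packing using 7 containers:
  container 1: 2000 = 2000
  container 2: 1900 = 1900
  container 3: 1500 + 600 = 2100
  container 4: 1500 + 600 = 2100
  container 5: 1200 + 700 = 1900
  container 6: 1200 + 600 + 300 = 2100
  container 7: 400 = 400
No arrangement into 6 containers stays within capacity, so 7 is optimal.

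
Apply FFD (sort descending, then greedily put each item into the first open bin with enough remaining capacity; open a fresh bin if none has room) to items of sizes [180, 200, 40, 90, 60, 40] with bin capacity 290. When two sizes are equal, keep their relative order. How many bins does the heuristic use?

3

Sorted descending: 200, 180, 90, 60, 40, 40.
  200 → bin 1 (new)  [load 200/290]
  180 → bin 2 (new)  [load 180/290]
  90 → bin 1  [load 290/290]
  60 → bin 2  [load 240/290]
  40 → bin 2  [load 280/290]
  40 → bin 3 (new)  [load 40/290]
3 bins opened.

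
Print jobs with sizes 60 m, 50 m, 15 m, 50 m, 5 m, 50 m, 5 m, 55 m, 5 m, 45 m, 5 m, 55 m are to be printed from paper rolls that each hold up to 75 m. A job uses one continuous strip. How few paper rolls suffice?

7

Total = 60 + 55 + 55 + 50 + 50 + 50 + 45 + 15 + 5 + 5 + 5 + 5 = 400 m.
Lower bound: ⌈400/75⌉ = 6 paper rolls.
Also, 7 print jobs each exceed 75/2 m, and no two of those can share a roll, so at least 7 paper rolls are needed.
A packing using 7 paper rolls:
  roll 1: 60 + 15 = 75
  roll 2: 55 + 5 + 5 + 5 + 5 = 75
  roll 3: 55 = 55
  roll 4: 50 = 50
  roll 5: 50 = 50
  roll 6: 50 = 50
  roll 7: 45 = 45
This matches the lower bound, so 7 is optimal.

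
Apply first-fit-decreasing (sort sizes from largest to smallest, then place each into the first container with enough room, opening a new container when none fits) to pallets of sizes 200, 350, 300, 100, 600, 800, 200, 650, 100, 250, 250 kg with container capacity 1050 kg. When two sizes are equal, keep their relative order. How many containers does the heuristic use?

Sorted descending: 800, 650, 600, 350, 300, 250, 250, 200, 200, 100, 100.
  800 → container 1 (new)  [load 800/1050]
  650 → container 2 (new)  [load 650/1050]
  600 → container 3 (new)  [load 600/1050]
  350 → container 2  [load 1000/1050]
  300 → container 3  [load 900/1050]
  250 → container 1  [load 1050/1050]
  250 → container 4 (new)  [load 250/1050]
  200 → container 4  [load 450/1050]
  200 → container 4  [load 650/1050]
  100 → container 3  [load 1000/1050]
  100 → container 4  [load 750/1050]
4 containers opened.

4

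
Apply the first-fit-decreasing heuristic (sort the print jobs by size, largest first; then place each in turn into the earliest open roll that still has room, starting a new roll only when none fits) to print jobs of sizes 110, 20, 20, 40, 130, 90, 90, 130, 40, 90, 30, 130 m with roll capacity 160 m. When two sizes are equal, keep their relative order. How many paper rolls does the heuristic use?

7

Sorted descending: 130, 130, 130, 110, 90, 90, 90, 40, 40, 30, 20, 20.
  130 → roll 1 (new)  [load 130/160]
  130 → roll 2 (new)  [load 130/160]
  130 → roll 3 (new)  [load 130/160]
  110 → roll 4 (new)  [load 110/160]
  90 → roll 5 (new)  [load 90/160]
  90 → roll 6 (new)  [load 90/160]
  90 → roll 7 (new)  [load 90/160]
  40 → roll 4  [load 150/160]
  40 → roll 5  [load 130/160]
  30 → roll 1  [load 160/160]
  20 → roll 2  [load 150/160]
  20 → roll 3  [load 150/160]
7 paper rolls opened.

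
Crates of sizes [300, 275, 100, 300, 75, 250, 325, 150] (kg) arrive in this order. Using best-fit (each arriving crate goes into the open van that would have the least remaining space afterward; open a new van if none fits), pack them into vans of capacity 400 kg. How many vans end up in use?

  300 → van 1 (new)  [load 300/400]
  275 → van 2 (new)  [load 275/400]
  100 → van 1  [load 400/400]
  300 → van 3 (new)  [load 300/400]
  75 → van 3  [load 375/400]
  250 → van 4 (new)  [load 250/400]
  325 → van 5 (new)  [load 325/400]
  150 → van 4  [load 400/400]
5 vans opened.

5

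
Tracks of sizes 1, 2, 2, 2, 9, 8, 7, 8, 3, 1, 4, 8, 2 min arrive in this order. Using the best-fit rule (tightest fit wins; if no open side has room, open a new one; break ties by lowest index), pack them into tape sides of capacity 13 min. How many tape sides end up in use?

6

  1 → side 1 (new)  [load 1/13]
  2 → side 1  [load 3/13]
  2 → side 1  [load 5/13]
  2 → side 1  [load 7/13]
  9 → side 2 (new)  [load 9/13]
  8 → side 3 (new)  [load 8/13]
  7 → side 4 (new)  [load 7/13]
  8 → side 5 (new)  [load 8/13]
  3 → side 2  [load 12/13]
  1 → side 2  [load 13/13]
  4 → side 3  [load 12/13]
  8 → side 6 (new)  [load 8/13]
  2 → side 5  [load 10/13]
6 tape sides opened.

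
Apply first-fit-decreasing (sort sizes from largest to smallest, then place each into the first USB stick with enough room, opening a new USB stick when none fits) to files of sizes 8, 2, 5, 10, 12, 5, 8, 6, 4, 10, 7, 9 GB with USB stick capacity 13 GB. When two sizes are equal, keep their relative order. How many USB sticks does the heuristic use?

7

Sorted descending: 12, 10, 10, 9, 8, 8, 7, 6, 5, 5, 4, 2.
  12 → USB stick 1 (new)  [load 12/13]
  10 → USB stick 2 (new)  [load 10/13]
  10 → USB stick 3 (new)  [load 10/13]
  9 → USB stick 4 (new)  [load 9/13]
  8 → USB stick 5 (new)  [load 8/13]
  8 → USB stick 6 (new)  [load 8/13]
  7 → USB stick 7 (new)  [load 7/13]
  6 → USB stick 7  [load 13/13]
  5 → USB stick 5  [load 13/13]
  5 → USB stick 6  [load 13/13]
  4 → USB stick 4  [load 13/13]
  2 → USB stick 2  [load 12/13]
7 USB sticks opened.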